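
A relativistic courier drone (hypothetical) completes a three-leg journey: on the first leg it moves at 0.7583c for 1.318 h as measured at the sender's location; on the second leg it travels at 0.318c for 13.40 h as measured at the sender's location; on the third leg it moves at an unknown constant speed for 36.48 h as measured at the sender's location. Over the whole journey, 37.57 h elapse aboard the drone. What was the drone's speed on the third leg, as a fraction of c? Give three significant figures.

β = 0.753

Leg 1: γ = 1/√(1 − 0.7583²) = 1/√0.4250 = 1.534; τ_1 = 1.318/1.534 = 0.8592 h.
Leg 2: γ = 1/√(1 − 0.318²) = 1/√0.8989 = 1.055; τ_2 = 13.40/1.055 = 12.70 h.
Leg 3: speed unknown; τ_3 = 36.48/γ_3.
Total proper time: 0.8592 + 12.70 + τ_3 = 37.57, so τ_3 = 37.57 − 13.56 = 24.01 h.
γ_3 = 36.48/24.01 = 1.520; β = √(1 − 1/γ²) = √0.5669.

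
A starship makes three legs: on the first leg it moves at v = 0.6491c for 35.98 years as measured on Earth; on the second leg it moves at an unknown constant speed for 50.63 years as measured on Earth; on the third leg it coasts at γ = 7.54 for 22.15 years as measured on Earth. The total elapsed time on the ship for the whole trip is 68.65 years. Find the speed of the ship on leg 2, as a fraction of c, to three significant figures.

β = 0.653

Leg 1: γ = 1/√(1 − 0.6491²) = 1/√0.5787 = 1.315; τ_1 = 35.98/1.315 = 27.37 years.
Leg 2: speed unknown; τ_2 = 50.63/γ_2.
Leg 3: γ = 7.54; τ_3 = 22.15/7.540 = 2.938 years.
Total proper time: 27.37 + τ_2 + 2.938 = 68.65, so τ_2 = 68.65 − 30.31 = 38.34 years.
γ_2 = 50.63/38.34 = 1.320; β = √(1 − 1/γ²) = √0.4265.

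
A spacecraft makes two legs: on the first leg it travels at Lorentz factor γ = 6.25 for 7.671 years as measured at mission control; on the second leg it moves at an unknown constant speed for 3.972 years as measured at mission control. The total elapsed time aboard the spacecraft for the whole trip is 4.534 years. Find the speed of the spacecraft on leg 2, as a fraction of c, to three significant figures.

β = 0.554

Leg 1: γ = 6.25; τ_1 = 7.671/6.250 = 1.227 years.
Leg 2: speed unknown; τ_2 = 3.972/γ_2.
Total proper time: 1.227 + τ_2 = 4.534, so τ_2 = 4.534 − 1.227 = 3.307 years.
γ_2 = 3.972/3.307 = 1.201; β = √(1 − 1/γ²) = √0.3070.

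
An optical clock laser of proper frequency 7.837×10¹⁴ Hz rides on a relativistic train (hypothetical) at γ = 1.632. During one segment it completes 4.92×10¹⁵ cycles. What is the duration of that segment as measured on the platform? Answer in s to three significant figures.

Δt = 10.2 s

γ = 1.632
Proper time for N cycles: τ = N/f = 4.92×10¹⁵/(7.837×10¹⁴) = 6.278×10⁰ s = 6.278 s.
Lab-frame duration Δt = γτ = 1.632 × 6.278 = 10.25 s.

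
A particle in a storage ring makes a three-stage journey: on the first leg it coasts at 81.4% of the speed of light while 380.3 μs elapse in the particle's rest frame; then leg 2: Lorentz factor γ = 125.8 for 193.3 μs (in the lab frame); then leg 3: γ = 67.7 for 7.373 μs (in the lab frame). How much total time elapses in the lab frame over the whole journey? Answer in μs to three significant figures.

Leg 1: β = 0.814; γ = 1/√(1 − 0.814²) = 1/√0.3374 = 1.722; Δt_1 = 1.722 × 380.3 = 654.7 μs.
Leg 2: 193.3 μs is already measured in the lab frame.
Leg 3: 7.373 μs is already measured in the lab frame.
Total: 654.7 + 193.3 + 7.373 μs.

Δt = 855 μs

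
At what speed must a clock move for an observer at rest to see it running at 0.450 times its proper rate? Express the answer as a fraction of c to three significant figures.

β = 0.893

Rate ratio = 1/γ, so γ = 1/0.450 = 2.222.
β = √(1 − 1/γ²) = √(1 − 0.450²) = √0.7975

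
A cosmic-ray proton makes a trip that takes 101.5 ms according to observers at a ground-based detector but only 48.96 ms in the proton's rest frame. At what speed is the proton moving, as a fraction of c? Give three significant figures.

The proper time is measured in the proton's rest frame (both events occur at the proton's location); Δt is measured at a ground-based detector. γ = Δt/τ = 101.5/48.96 = 2.073.
β = √(1 − 1/γ²) = √(1 − 0.2327) = √0.7673

β = 0.876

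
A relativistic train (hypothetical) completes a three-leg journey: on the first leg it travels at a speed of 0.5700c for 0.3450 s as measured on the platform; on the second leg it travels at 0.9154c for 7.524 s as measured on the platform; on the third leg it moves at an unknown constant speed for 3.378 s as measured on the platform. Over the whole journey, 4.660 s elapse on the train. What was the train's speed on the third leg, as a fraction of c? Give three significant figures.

β = 0.917

Leg 1: γ = 1/√(1 − 0.5700²) = 1/√0.6751 = 1.217; τ_1 = 0.3450/1.217 = 0.2835 s.
Leg 2: γ = 1/√(1 − 0.9154²) = 1/√0.1620 = 2.484; τ_2 = 7.524/2.484 = 3.029 s.
Leg 3: speed unknown; τ_3 = 3.378/γ_3.
Total proper time: 0.2835 + 3.029 + τ_3 = 4.660, so τ_3 = 4.660 − 3.312 = 1.348 s.
γ_3 = 3.378/1.348 = 2.506; β = √(1 − 1/γ²) = √0.8408.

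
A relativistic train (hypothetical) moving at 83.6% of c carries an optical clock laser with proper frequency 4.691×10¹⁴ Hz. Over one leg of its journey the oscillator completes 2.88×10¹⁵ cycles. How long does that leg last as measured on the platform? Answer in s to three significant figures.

β = 0.836; γ = 1/√(1 − 0.836²) = 1/√0.3011 = 1.822
Proper time for N cycles: τ = N/f = 2.88×10¹⁵/(4.691×10¹⁴) = 6.139×10⁰ s = 6.139 s.
Lab-frame duration Δt = γτ = 1.822 × 6.139 = 11.19 s.

Δt = 11.2 s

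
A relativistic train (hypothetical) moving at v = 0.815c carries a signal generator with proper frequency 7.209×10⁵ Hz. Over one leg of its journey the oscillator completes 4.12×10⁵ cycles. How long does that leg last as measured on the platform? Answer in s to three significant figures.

γ = 1/√(1 − 0.815²) = 1/√0.3358 = 1.726
Proper time for N cycles: τ = N/f = 4.12×10⁵/(7.209×10⁵) = 5.715×10⁻¹ s = 0.5715 s.
Lab-frame duration Δt = γτ = 1.726 × 0.5715 = 0.9863 s.

Δt = 0.986 s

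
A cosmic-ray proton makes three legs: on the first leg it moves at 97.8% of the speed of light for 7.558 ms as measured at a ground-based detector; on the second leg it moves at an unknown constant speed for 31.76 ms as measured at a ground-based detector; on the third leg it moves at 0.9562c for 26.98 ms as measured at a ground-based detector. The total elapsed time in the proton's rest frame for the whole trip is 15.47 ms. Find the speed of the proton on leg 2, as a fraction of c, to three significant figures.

Leg 1: β = 0.978; γ = 1/√(1 − 0.978²) = 1/√0.04352 = 4.794; τ_1 = 7.558/4.794 = 1.577 ms.
Leg 2: speed unknown; τ_2 = 31.76/γ_2.
Leg 3: γ = 1/√(1 − 0.9562²) = 1/√0.08568 = 3.416; τ_3 = 26.98/3.416 = 7.897 ms.
Total proper time: 1.577 + τ_2 + 7.897 = 15.47, so τ_2 = 15.47 − 9.474 = 5.996 ms.
γ_2 = 31.76/5.996 = 5.297; β = √(1 − 1/γ²) = √0.9644.

β = 0.982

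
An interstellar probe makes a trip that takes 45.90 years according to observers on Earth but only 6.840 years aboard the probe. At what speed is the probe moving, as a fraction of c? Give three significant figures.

v = 0.989c

The proper time is measured aboard the probe (both events occur at the probe's location); Δt is measured on Earth. γ = Δt/τ = 45.90/6.840 = 6.711.
β = √(1 − 1/γ²) = √(1 − 0.02221) = √0.9778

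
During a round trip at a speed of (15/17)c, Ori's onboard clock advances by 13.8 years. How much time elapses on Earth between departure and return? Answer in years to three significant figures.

Δt = 29.3 years

γ = 1/√(1 − (15/17)²) = 17/8 = 2.125
Earth-frame duration is the dilated interval: Δt = γτ = 2.125 × 13.8 years.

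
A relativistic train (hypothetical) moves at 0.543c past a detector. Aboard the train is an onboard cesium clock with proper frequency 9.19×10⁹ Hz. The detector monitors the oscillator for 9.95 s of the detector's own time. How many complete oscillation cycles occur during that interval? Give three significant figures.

γ = 1/√(1 − 0.543²) = 1/√0.7052 = 1.191
During 9.95 s of lab time, the oscillator's proper time advances by τ = Δt/γ = 9.95/1.191 = 8.355 s = 8.355×10⁰ s.
N = f × τ = 9.19×10⁹ × 8.355×10⁰ = 7.679×10¹⁰.

N = 7.68×10¹⁰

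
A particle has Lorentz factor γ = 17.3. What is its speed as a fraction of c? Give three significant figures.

β = √(1 − 1/γ²) = √(1 − 1/17.3²) = √(1 − 0.003341) = √0.9967

β = 0.998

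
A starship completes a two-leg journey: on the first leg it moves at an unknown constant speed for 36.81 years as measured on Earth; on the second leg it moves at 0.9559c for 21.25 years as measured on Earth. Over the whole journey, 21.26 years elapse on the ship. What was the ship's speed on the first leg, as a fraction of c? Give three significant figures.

Leg 1: speed unknown; τ_1 = 36.81/γ_1.
Leg 2: γ = 1/√(1 − 0.9559²) = 1/√0.08626 = 3.405; τ_2 = 21.25/3.405 = 6.241 years.
Total proper time: τ_1 + 6.241 = 21.26, so τ_1 = 21.26 − 6.241 = 15.02 years.
γ_1 = 36.81/15.02 = 2.451; β = √(1 − 1/γ²) = √0.8335.

β = 0.913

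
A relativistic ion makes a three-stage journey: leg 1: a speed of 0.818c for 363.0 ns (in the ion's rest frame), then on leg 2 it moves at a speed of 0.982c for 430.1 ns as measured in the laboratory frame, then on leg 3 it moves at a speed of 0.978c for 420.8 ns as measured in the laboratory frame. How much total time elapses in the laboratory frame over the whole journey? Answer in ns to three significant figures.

Δt = 1480 ns

Leg 1: γ = 1/√(1 − 0.818²) = 1/√0.3309 = 1.738; Δt_1 = 1.738 × 363.0 = 631.1 ns.
Leg 2: 430.1 ns is already measured in the laboratory frame.
Leg 3: 420.8 ns is already measured in the laboratory frame.
Total: 631.1 + 430.1 + 420.8 ns.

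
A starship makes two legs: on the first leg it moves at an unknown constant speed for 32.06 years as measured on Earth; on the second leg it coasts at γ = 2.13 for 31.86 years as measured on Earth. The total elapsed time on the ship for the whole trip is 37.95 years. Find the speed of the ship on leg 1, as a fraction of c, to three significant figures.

β = 0.697

Leg 1: speed unknown; τ_1 = 32.06/γ_1.
Leg 2: γ = 2.13; τ_2 = 31.86/2.130 = 14.96 years.
Total proper time: τ_1 + 14.96 = 37.95, so τ_1 = 37.95 − 14.96 = 22.99 years.
γ_1 = 32.06/22.99 = 1.394; β = √(1 − 1/γ²) = √0.4857.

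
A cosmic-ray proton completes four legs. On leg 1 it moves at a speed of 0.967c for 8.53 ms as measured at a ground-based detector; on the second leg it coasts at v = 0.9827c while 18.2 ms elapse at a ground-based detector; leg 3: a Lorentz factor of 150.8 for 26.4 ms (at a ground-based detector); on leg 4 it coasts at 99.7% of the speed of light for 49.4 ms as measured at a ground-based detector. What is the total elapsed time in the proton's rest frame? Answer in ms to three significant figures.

τ = 9.54 ms

Leg 1: γ = 1/√(1 − 0.967²) = 1/√0.06491 = 3.925; τ_1 = 8.53/3.925 = 2.173 ms.
Leg 2: γ = 1/√(1 − 0.9827²) = 1/√0.03430 = 5.399; τ_2 = 18.2/5.399 = 3.371 ms.
Leg 3: γ = 150.8; τ_3 = 26.4/150.8 = 0.1751 ms.
Leg 4: β = 0.997; γ = 1/√(1 − 0.997²) = 1/√0.005991 = 12.92; τ_4 = 49.4/12.92 = 3.824 ms.
Total: 2.173 + 3.371 + 0.1751 + 3.824 ms.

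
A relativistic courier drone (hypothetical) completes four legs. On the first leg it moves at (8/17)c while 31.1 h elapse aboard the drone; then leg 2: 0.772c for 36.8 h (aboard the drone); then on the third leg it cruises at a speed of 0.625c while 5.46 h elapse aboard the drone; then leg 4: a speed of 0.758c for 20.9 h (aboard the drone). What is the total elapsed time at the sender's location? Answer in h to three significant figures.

Leg 1: γ = 1/√(1 − (8/17)²) = 17/15 ≈ 1.133; Δt_1 = 1.133 × 31.1 = 35.25 h.
Leg 2: γ = 1/√(1 − 0.772²) = 1/√0.4040 = 1.573; Δt_2 = 1.573 × 36.8 = 57.90 h.
Leg 3: γ = 1/√(1 − 0.625²) = 1/√0.6094 = 1.281; Δt_3 = 1.281 × 5.46 = 6.994 h.
Leg 4: γ = 1/√(1 − 0.758²) = 1/√0.4254 = 1.533; Δt_4 = 1.533 × 20.9 = 32.04 h.
Total: 35.25 + 57.90 + 6.994 + 32.04 h.

Δt = 132 h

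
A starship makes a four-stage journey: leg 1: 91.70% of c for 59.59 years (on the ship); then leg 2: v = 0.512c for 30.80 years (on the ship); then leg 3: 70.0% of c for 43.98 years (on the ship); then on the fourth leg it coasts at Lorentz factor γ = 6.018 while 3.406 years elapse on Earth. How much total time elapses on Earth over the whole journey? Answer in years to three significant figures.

Δt = 250 years

Leg 1: β = 0.9170; γ = 1/√(1 − 0.9170²) = 1/√0.1591 = 2.507; Δt_1 = 2.507 × 59.59 = 149.4 years.
Leg 2: γ = 1/√(1 − 0.512²) = 1/√0.7379 = 1.164; Δt_2 = 1.164 × 30.80 = 35.86 years.
Leg 3: β = 0.700; γ = 1/√(1 − 0.700²) = 1/√0.5100 = 1.400; Δt_3 = 1.400 × 43.98 = 61.58 years.
Leg 4: 3.406 years is already measured on Earth.
Total: 149.4 + 35.86 + 61.58 + 3.406 years.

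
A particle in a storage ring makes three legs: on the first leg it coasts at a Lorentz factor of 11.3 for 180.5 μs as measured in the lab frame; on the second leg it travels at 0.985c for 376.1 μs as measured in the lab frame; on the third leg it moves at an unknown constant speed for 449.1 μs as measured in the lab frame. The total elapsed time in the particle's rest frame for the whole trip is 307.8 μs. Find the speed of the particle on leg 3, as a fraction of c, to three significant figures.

Leg 1: γ = 11.3; τ_1 = 180.5/11.30 = 15.97 μs.
Leg 2: γ = 1/√(1 − 0.985²) = 1/√0.02977 = 5.795; τ_2 = 376.1/5.795 = 64.90 μs.
Leg 3: speed unknown; τ_3 = 449.1/γ_3.
Total proper time: 15.97 + 64.90 + τ_3 = 307.8, so τ_3 = 307.8 − 80.87 = 226.9 μs.
γ_3 = 449.1/226.9 = 1.979; β = √(1 − 1/γ²) = √0.7447.

β = 0.863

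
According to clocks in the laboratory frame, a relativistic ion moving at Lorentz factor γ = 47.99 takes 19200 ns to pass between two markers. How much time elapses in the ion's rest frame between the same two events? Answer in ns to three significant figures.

τ = 400 ns

γ = 47.99
The interval measured in the laboratory frame is the dilated one; the clock in the ion's rest frame measures the proper time τ = Δt/γ = 19200/47.99 ns.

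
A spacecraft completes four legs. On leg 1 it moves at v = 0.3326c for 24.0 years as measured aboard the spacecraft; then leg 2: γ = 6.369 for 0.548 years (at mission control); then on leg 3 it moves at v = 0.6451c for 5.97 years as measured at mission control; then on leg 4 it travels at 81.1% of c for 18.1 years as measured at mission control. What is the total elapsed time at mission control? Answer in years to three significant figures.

Leg 1: γ = 1/√(1 − 0.3326²) = 1/√0.8894 = 1.060; Δt_1 = 1.060 × 24.0 = 25.45 years.
Leg 2: 0.548 years is already measured at mission control.
Leg 3: 5.97 years is already measured at mission control.
Leg 4: 18.1 years is already measured at mission control.
Total: 25.45 + 0.5480 + 5.970 + 18.10 years.

Δt = 50.1 years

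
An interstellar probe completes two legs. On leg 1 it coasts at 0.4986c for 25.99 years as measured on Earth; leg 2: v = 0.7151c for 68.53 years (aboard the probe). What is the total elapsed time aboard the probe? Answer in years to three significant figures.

Leg 1: γ = 1/√(1 − 0.4986²) = 1/√0.7514 = 1.154; τ_1 = 25.99/1.154 = 22.53 years.
Leg 2: 68.53 years is already measured aboard the probe.
Total: 22.53 + 68.53 years.

τ = 91.1 years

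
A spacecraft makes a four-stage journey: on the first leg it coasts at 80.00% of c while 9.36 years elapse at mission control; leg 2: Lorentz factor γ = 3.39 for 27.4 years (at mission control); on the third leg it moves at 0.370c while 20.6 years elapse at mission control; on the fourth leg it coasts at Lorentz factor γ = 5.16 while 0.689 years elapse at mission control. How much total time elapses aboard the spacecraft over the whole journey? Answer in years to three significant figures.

τ = 33.0 years

Leg 1: β = 0.8000; γ = 1/√(1 − 0.8000²) = 1/√0.3600 = 1.667; τ_1 = 9.36/1.667 = 5.616 years.
Leg 2: γ = 3.39; τ_2 = 27.4/3.390 = 8.083 years.
Leg 3: γ = 1/√(1 − 0.370²) = 1/√0.8631 = 1.076; τ_3 = 20.6/1.076 = 19.14 years.
Leg 4: γ = 5.16; τ_4 = 0.689/5.160 = 0.1335 years.
Total: 5.616 + 8.083 + 19.14 + 0.1335 years.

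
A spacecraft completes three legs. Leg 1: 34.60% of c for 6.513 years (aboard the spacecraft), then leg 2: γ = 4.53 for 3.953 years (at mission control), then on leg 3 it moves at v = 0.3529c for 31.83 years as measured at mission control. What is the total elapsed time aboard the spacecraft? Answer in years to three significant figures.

τ = 37.2 years

Leg 1: 6.513 years is already measured aboard the spacecraft.
Leg 2: γ = 4.53; τ_2 = 3.953/4.530 = 0.8726 years.
Leg 3: γ = 1/√(1 − 0.3529²) = 1/√0.8755 = 1.069; τ_3 = 31.83/1.069 = 29.78 years.
Total: 6.513 + 0.8726 + 29.78 years.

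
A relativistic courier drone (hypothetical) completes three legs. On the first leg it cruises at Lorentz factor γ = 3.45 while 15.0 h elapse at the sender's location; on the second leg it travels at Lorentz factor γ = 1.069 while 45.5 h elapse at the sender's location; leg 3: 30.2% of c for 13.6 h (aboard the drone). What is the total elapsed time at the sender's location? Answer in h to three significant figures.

Δt = 74.8 h

Leg 1: 15.0 h is already measured at the sender's location.
Leg 2: 45.5 h is already measured at the sender's location.
Leg 3: β = 0.302; γ = 1/√(1 − 0.302²) = 1/√0.9088 = 1.049; Δt_3 = 1.049 × 13.6 = 14.27 h.
Total: 15.00 + 45.50 + 14.27 h.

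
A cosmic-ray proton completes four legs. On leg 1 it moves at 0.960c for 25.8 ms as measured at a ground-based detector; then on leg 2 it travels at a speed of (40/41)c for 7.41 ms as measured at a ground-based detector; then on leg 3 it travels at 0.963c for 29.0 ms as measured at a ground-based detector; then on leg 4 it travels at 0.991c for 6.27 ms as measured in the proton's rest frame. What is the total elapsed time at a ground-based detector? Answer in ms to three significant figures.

Δt = 109 ms

Leg 1: 25.8 ms is already measured at a ground-based detector.
Leg 2: 7.41 ms is already measured at a ground-based detector.
Leg 3: 29.0 ms is already measured at a ground-based detector.
Leg 4: γ = 1/√(1 − 0.991²) = 1/√0.01792 = 7.470; Δt_4 = 7.470 × 6.27 = 46.84 ms.
Total: 25.80 + 7.410 + 29.00 + 46.84 ms.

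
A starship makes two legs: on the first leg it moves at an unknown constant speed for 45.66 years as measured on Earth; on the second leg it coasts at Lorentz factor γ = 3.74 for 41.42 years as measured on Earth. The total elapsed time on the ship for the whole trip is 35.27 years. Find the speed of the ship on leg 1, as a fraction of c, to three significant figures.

Leg 1: speed unknown; τ_1 = 45.66/γ_1.
Leg 2: γ = 3.74; τ_2 = 41.42/3.740 = 11.07 years.
Total proper time: τ_1 + 11.07 = 35.27, so τ_1 = 35.27 − 11.07 = 24.20 years.
γ_1 = 45.66/24.20 = 1.887; β = √(1 − 1/γ²) = √0.7192.

β = 0.848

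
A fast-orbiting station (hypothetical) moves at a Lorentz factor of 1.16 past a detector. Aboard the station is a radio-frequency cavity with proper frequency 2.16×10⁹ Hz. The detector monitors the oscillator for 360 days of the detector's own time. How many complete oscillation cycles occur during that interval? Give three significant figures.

N = 5.79×10¹⁶

γ = 1.16
During 360 days of lab time, the oscillator's proper time advances by τ = Δt/γ = 360/1.160 = 310.3 days = 2.681×10⁷ s.
N = f × τ = 2.16×10⁹ × 2.681×10⁷ = 5.792×10¹⁶.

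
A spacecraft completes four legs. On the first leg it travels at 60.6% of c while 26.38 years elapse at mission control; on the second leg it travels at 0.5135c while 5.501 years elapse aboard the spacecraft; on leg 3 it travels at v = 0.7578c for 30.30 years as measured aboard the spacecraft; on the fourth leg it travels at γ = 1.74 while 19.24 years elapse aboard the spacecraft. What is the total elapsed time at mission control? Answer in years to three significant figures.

Δt = 113 years

Leg 1: 26.38 years is already measured at mission control.
Leg 2: γ = 1/√(1 − 0.5135²) = 1/√0.7363 = 1.165; Δt_2 = 1.165 × 5.501 = 6.411 years.
Leg 3: γ = 1/√(1 − 0.7578²) = 1/√0.4257 = 1.533; Δt_3 = 1.533 × 30.30 = 46.44 years.
Leg 4: γ = 1.74; Δt_4 = 1.740 × 19.24 = 33.48 years.
Total: 26.38 + 6.411 + 46.44 + 33.48 years.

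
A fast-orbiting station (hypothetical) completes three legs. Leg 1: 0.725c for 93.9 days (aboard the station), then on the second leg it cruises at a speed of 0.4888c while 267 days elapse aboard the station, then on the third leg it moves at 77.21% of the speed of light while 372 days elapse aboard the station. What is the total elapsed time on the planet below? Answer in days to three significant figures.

Δt = 1030 days

Leg 1: γ = 1/√(1 − 0.725²) = 1/√0.4744 = 1.452; Δt_1 = 1.452 × 93.9 = 136.3 days.
Leg 2: γ = 1/√(1 − 0.4888²) = 1/√0.7611 = 1.146; Δt_2 = 1.146 × 267 = 306.1 days.
Leg 3: β = 0.7721; γ = 1/√(1 − 0.7721²) = 1/√0.4039 = 1.574; Δt_3 = 1.574 × 372 = 585.4 days.
Total: 136.3 + 306.1 + 585.4 days.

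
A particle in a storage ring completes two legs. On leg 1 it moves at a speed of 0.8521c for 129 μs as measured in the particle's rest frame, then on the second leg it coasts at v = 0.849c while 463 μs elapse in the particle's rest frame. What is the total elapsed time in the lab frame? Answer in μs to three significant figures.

Δt = 1120 μs

Leg 1: γ = 1/√(1 − 0.8521²) = 1/√0.2739 = 1.911; Δt_1 = 1.911 × 129 = 246.5 μs.
Leg 2: γ = 1/√(1 − 0.849²) = 1/√0.2792 = 1.893; Δt_2 = 1.893 × 463 = 876.2 μs.
Total: 246.5 + 876.2 μs.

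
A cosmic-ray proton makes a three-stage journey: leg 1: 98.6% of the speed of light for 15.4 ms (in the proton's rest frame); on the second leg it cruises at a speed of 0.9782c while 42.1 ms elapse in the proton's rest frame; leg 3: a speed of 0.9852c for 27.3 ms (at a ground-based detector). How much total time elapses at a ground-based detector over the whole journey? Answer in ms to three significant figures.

Leg 1: β = 0.986; γ = 1/√(1 − 0.986²) = 1/√0.02780 = 5.997; Δt_1 = 5.997 × 15.4 = 92.36 ms.
Leg 2: γ = 1/√(1 − 0.9782²) = 1/√0.04312 = 4.815; Δt_2 = 4.815 × 42.1 = 202.7 ms.
Leg 3: 27.3 ms is already measured at a ground-based detector.
Total: 92.36 + 202.7 + 27.30 ms.

Δt = 322 ms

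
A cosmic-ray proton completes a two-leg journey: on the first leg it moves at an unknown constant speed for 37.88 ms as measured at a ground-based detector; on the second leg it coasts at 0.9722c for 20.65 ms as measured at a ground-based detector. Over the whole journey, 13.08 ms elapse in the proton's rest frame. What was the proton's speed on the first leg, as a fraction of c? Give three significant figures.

β = 0.976

Leg 1: speed unknown; τ_1 = 37.88/γ_1.
Leg 2: γ = 1/√(1 − 0.9722²) = 1/√0.05483 = 4.271; τ_2 = 20.65/4.271 = 4.835 ms.
Total proper time: τ_1 + 4.835 = 13.08, so τ_1 = 13.08 − 4.835 = 8.245 ms.
γ_1 = 37.88/8.245 = 4.594; β = √(1 − 1/γ²) = √0.9526.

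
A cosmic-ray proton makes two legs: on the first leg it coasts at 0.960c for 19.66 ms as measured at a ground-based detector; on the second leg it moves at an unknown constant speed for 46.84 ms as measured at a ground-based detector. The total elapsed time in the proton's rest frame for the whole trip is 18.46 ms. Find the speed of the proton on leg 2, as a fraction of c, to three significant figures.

Leg 1: γ = 1/√(1 − 0.960²) = 25/7 ≈ 3.571; τ_1 = 19.66/3.571 = 5.505 ms.
Leg 2: speed unknown; τ_2 = 46.84/γ_2.
Total proper time: 5.505 + τ_2 = 18.46, so τ_2 = 18.46 − 5.505 = 12.96 ms.
γ_2 = 46.84/12.96 = 3.616; β = √(1 − 1/γ²) = √0.9235.

β = 0.961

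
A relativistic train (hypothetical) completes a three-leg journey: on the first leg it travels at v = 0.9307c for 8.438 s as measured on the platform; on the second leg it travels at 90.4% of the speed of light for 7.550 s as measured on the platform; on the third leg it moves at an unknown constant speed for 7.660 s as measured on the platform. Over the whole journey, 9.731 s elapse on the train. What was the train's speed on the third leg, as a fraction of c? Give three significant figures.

Leg 1: γ = 1/√(1 − 0.9307²) = 1/√0.1338 = 2.734; τ_1 = 8.438/2.734 = 3.086 s.
Leg 2: β = 0.904; γ = 1/√(1 − 0.904²) = 1/√0.1828 = 2.339; τ_2 = 7.550/2.339 = 3.228 s.
Leg 3: speed unknown; τ_3 = 7.660/γ_3.
Total proper time: 3.086 + 3.228 + τ_3 = 9.731, so τ_3 = 9.731 − 6.314 = 3.417 s.
γ_3 = 7.660/3.417 = 2.242; β = √(1 − 1/γ²) = √0.8011.

β = 0.895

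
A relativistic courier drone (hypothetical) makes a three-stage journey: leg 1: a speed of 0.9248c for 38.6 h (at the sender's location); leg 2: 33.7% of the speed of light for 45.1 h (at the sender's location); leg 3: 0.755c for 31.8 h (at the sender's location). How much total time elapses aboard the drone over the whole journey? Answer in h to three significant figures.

Leg 1: γ = 1/√(1 − 0.9248²) = 1/√0.1447 = 2.628; τ_1 = 38.6/2.628 = 14.69 h.
Leg 2: β = 0.337; γ = 1/√(1 − 0.337²) = 1/√0.8864 = 1.062; τ_2 = 45.1/1.062 = 42.46 h.
Leg 3: γ = 1/√(1 − 0.755²) = 1/√0.4300 = 1.525; τ_3 = 31.8/1.525 = 20.85 h.
Total: 14.69 + 42.46 + 20.85 h.

τ = 78.0 h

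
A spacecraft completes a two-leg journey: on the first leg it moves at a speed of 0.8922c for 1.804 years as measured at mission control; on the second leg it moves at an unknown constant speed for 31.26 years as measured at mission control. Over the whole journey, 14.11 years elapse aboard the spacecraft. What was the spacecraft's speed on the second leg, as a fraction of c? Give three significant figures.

β = 0.905

Leg 1: γ = 1/√(1 − 0.8922²) = 1/√0.2040 = 2.214; τ_1 = 1.804/2.214 = 0.8148 years.
Leg 2: speed unknown; τ_2 = 31.26/γ_2.
Total proper time: 0.8148 + τ_2 = 14.11, so τ_2 = 14.11 − 0.8148 = 13.30 years.
γ_2 = 31.26/13.30 = 2.351; β = √(1 − 1/γ²) = √0.8191.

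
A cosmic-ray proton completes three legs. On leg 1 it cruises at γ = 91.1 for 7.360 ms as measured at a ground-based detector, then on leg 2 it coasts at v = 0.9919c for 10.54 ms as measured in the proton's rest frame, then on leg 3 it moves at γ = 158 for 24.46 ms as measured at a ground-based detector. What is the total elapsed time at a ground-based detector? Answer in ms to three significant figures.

Δt = 115 ms

Leg 1: 7.360 ms is already measured at a ground-based detector.
Leg 2: γ = 1/√(1 − 0.9919²) = 1/√0.01613 = 7.873; Δt_2 = 7.873 × 10.54 = 82.98 ms.
Leg 3: 24.46 ms is already measured at a ground-based detector.
Total: 7.360 + 82.98 + 24.46 ms.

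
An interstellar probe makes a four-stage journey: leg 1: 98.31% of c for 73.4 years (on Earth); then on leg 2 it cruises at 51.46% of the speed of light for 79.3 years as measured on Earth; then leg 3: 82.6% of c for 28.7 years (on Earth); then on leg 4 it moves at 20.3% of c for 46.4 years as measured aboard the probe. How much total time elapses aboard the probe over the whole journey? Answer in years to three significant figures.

Leg 1: β = 0.9831; γ = 1/√(1 − 0.9831²) = 1/√0.03351 = 5.462; τ_1 = 73.4/5.462 = 13.44 years.
Leg 2: β = 0.5146; γ = 1/√(1 − 0.5146²) = 1/√0.7352 = 1.166; τ_2 = 79.3/1.166 = 67.99 years.
Leg 3: β = 0.826; γ = 1/√(1 − 0.826²) = 1/√0.3177 = 1.774; τ_3 = 28.7/1.774 = 16.18 years.
Leg 4: 46.4 years is already measured aboard the probe.
Total: 13.44 + 67.99 + 16.18 + 46.40 years.

τ = 144 years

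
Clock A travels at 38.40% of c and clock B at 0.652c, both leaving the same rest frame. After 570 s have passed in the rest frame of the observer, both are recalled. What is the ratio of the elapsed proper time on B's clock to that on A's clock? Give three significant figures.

τ_B/τ_A = 0.821

A: β = 0.3840; γ = 1/√(1 − 0.3840²) = 1/√0.8525 = 1.083. B: γ = 1/√(1 − 0.652²) = 1/√0.5749 = 1.319.
τ_A/τ_B = γ_B/γ_A = 1.319/1.083 = 1.218, so τ_B/τ_A = 0.8212.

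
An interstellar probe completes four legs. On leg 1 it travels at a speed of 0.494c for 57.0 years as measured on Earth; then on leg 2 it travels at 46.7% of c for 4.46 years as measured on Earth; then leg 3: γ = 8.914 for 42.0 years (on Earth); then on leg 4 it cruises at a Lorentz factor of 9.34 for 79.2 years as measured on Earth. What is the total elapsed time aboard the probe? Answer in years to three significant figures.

τ = 66.7 years

Leg 1: γ = 1/√(1 − 0.494²) = 1/√0.7560 = 1.150; τ_1 = 57.0/1.150 = 49.56 years.
Leg 2: β = 0.467; γ = 1/√(1 − 0.467²) = 1/√0.7819 = 1.131; τ_2 = 4.46/1.131 = 3.944 years.
Leg 3: γ = 8.914; τ_3 = 42.0/8.914 = 4.712 years.
Leg 4: γ = 9.34; τ_4 = 79.2/9.340 = 8.480 years.
Total: 49.56 + 3.944 + 4.712 + 8.480 years.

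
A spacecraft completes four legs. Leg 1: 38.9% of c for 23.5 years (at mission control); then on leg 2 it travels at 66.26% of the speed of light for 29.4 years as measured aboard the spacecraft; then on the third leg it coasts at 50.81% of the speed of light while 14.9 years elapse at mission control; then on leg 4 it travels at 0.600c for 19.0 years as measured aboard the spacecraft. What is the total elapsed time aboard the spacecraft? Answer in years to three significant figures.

τ = 82.9 years

Leg 1: β = 0.389; γ = 1/√(1 − 0.389²) = 1/√0.8487 = 1.085; τ_1 = 23.5/1.085 = 21.65 years.
Leg 2: 29.4 years is already measured aboard the spacecraft.
Leg 3: β = 0.5081; γ = 1/√(1 − 0.5081²) = 1/√0.7418 = 1.161; τ_3 = 14.9/1.161 = 12.83 years.
Leg 4: 19.0 years is already measured aboard the spacecraft.
Total: 21.65 + 29.40 + 12.83 + 19.00 years.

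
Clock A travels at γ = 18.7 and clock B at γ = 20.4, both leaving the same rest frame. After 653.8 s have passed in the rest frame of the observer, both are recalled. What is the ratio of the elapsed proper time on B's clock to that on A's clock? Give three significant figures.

A: γ = 18.7. B: γ = 20.4.
τ_A/τ_B = γ_B/γ_A = 20.40/18.70 = 1.091, so τ_B/τ_A = 0.9167.

τ_B/τ_A = 0.917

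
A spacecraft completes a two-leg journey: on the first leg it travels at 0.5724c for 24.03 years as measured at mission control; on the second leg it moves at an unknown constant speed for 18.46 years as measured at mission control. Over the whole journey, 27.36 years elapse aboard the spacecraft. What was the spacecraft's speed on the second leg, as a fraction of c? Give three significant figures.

β = 0.910

Leg 1: γ = 1/√(1 − 0.5724²) = 1/√0.6724 = 1.220; τ_1 = 24.03/1.220 = 19.70 years.
Leg 2: speed unknown; τ_2 = 18.46/γ_2.
Total proper time: 19.70 + τ_2 = 27.36, so τ_2 = 27.36 − 19.70 = 7.656 years.
γ_2 = 18.46/7.656 = 2.411; β = √(1 − 1/γ²) = √0.8280.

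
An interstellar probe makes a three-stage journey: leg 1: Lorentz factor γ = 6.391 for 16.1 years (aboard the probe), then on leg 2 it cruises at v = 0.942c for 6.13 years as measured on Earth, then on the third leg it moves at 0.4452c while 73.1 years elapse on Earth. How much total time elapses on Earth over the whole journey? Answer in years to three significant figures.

Δt = 182 years

Leg 1: γ = 6.391; Δt_1 = 6.391 × 16.1 = 102.9 years.
Leg 2: 6.13 years is already measured on Earth.
Leg 3: 73.1 years is already measured on Earth.
Total: 102.9 + 6.130 + 73.10 years.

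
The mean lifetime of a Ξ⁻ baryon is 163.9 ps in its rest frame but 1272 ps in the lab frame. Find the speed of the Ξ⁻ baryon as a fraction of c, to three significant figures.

γ = Δt/τ₀ = 1272/163.9 = 7.761
β = √(1 − 1/γ²) = √(1 − 0.01660) = √0.9834

v = 0.992c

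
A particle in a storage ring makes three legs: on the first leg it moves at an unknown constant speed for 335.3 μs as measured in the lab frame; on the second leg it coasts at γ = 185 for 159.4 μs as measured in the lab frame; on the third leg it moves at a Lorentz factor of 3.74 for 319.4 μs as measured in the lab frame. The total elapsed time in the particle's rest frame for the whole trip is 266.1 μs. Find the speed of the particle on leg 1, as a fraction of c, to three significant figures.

β = 0.844

Leg 1: speed unknown; τ_1 = 335.3/γ_1.
Leg 2: γ = 185; τ_2 = 159.4/185.0 = 0.8616 μs.
Leg 3: γ = 3.74; τ_3 = 319.4/3.740 = 85.40 μs.
Total proper time: τ_1 + 0.8616 + 85.40 = 266.1, so τ_1 = 266.1 − 86.26 = 179.8 μs.
γ_1 = 335.3/179.8 = 1.864; β = √(1 − 1/γ²) = √0.7123.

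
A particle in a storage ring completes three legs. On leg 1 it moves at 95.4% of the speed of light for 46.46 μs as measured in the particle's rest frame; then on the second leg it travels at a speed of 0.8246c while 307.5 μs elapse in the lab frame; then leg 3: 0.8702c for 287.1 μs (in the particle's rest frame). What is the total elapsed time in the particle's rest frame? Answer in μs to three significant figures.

Leg 1: 46.46 μs is already measured in the particle's rest frame.
Leg 2: γ = 1/√(1 − 0.8246²) = 1/√0.3200 = 1.768; τ_2 = 307.5/1.768 = 174.0 μs.
Leg 3: 287.1 μs is already measured in the particle's rest frame.
Total: 46.46 + 174.0 + 287.1 μs.

τ = 508 μs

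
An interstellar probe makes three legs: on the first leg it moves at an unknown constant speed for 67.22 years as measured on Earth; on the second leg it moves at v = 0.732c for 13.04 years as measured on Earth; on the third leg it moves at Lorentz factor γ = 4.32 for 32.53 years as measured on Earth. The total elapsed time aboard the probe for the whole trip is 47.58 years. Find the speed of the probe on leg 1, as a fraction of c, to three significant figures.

Leg 1: speed unknown; τ_1 = 67.22/γ_1.
Leg 2: γ = 1/√(1 − 0.732²) = 1/√0.4642 = 1.468; τ_2 = 13.04/1.468 = 8.884 years.
Leg 3: γ = 4.32; τ_3 = 32.53/4.320 = 7.530 years.
Total proper time: τ_1 + 8.884 + 7.530 = 47.58, so τ_1 = 47.58 − 16.41 = 31.17 years.
γ_1 = 67.22/31.17 = 2.157; β = √(1 − 1/γ²) = √0.7850.

β = 0.886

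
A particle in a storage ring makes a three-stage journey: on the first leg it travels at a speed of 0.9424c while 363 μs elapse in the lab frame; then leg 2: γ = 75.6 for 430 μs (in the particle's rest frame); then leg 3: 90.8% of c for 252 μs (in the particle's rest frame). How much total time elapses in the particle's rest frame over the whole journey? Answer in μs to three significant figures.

τ = 803 μs

Leg 1: γ = 1/√(1 − 0.9424²) = 1/√0.1119 = 2.990; τ_1 = 363/2.990 = 121.4 μs.
Leg 2: 430 μs is already measured in the particle's rest frame.
Leg 3: 252 μs is already measured in the particle's rest frame.
Total: 121.4 + 430.0 + 252.0 μs.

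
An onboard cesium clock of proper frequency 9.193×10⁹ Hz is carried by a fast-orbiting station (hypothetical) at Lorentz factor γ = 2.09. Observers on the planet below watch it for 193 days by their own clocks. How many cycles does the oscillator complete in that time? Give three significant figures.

N = 7.33×10¹⁶

γ = 2.09
During 193 days of lab time, the oscillator's proper time advances by τ = Δt/γ = 193/2.090 = 92.34 days = 7.979×10⁶ s.
N = f × τ = 9.193×10⁹ × 7.979×10⁶ = 7.335×10¹⁶.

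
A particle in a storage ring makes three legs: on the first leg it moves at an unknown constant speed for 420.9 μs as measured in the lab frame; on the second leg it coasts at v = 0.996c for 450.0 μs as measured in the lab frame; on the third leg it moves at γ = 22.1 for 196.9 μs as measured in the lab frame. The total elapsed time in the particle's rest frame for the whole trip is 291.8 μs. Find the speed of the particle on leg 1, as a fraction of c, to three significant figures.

β = 0.817

Leg 1: speed unknown; τ_1 = 420.9/γ_1.
Leg 2: γ = 1/√(1 − 0.996²) = 1/√0.007984 = 11.19; τ_2 = 450.0/11.19 = 40.21 μs.
Leg 3: γ = 22.1; τ_3 = 196.9/22.10 = 8.910 μs.
Total proper time: τ_1 + 40.21 + 8.910 = 291.8, so τ_1 = 291.8 − 49.12 = 242.7 μs.
γ_1 = 420.9/242.7 = 1.734; β = √(1 − 1/γ²) = √0.6676.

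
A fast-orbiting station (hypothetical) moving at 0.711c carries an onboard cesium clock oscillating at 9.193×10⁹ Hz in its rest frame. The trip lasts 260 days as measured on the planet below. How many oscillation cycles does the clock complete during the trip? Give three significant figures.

N = 1.45×10¹⁷

γ = 1/√(1 − 0.711²) = 1/√0.4945 = 1.422
The oscillator's own cycle count is N = f × τ where τ is the proper time aboard the station. τ = Δt/γ = 260/1.422 = 182.8 days = 1.580×10⁷ s.
N = 9.193×10⁹ × 1.580×10⁷ = 1.452×10¹⁷.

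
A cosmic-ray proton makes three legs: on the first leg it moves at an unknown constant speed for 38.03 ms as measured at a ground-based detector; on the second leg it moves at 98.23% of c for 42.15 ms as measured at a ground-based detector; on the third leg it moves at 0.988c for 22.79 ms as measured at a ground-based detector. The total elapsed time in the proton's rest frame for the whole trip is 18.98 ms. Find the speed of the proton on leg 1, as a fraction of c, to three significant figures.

Leg 1: speed unknown; τ_1 = 38.03/γ_1.
Leg 2: β = 0.9823; γ = 1/√(1 − 0.9823²) = 1/√0.03509 = 5.339; τ_2 = 42.15/5.339 = 7.895 ms.
Leg 3: γ = 1/√(1 − 0.988²) = 1/√0.02386 = 6.474; τ_3 = 22.79/6.474 = 3.520 ms.
Total proper time: τ_1 + 7.895 + 3.520 = 18.98, so τ_1 = 18.98 − 11.42 = 7.565 ms.
γ_1 = 38.03/7.565 = 5.027; β = √(1 − 1/γ²) = √0.9604.

β = 0.980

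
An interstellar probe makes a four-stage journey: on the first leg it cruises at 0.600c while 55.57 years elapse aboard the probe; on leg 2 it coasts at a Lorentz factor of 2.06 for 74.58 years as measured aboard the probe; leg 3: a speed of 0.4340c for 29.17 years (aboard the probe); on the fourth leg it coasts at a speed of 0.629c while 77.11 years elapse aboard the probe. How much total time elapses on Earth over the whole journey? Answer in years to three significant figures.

Δt = 355 years

Leg 1: γ = 1/√(1 − 0.600²) = 5/4 = 1.250; Δt_1 = 1.250 × 55.57 = 69.46 years.
Leg 2: γ = 2.06; Δt_2 = 2.060 × 74.58 = 153.6 years.
Leg 3: γ = 1/√(1 − 0.4340²) = 1/√0.8116 = 1.110; Δt_3 = 1.110 × 29.17 = 32.38 years.
Leg 4: γ = 1/√(1 − 0.629²) = 1/√0.6044 = 1.286; Δt_4 = 1.286 × 77.11 = 99.19 years.
Total: 69.46 + 153.6 + 32.38 + 99.19 years.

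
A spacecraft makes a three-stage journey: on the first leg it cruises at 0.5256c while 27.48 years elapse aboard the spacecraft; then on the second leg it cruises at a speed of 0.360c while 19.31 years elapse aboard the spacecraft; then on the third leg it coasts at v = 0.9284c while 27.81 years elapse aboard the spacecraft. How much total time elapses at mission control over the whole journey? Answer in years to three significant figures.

Δt = 128 years

Leg 1: γ = 1/√(1 − 0.5256²) = 1/√0.7237 = 1.175; Δt_1 = 1.175 × 27.48 = 32.30 years.
Leg 2: γ = 1/√(1 − 0.360²) = 1/√0.8704 = 1.072; Δt_2 = 1.072 × 19.31 = 20.70 years.
Leg 3: γ = 1/√(1 − 0.9284²) = 1/√0.1381 = 2.691; Δt_3 = 2.691 × 27.81 = 74.84 years.
Total: 32.30 + 20.70 + 74.84 years.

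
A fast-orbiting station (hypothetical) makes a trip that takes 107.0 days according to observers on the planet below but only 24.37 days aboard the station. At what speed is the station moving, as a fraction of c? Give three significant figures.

v = 0.974c

The proper time is measured aboard the station (both events occur at the station's location); Δt is measured on the planet below. γ = Δt/τ = 107.0/24.37 = 4.391.
β = √(1 − 1/γ²) = √(1 − 0.05187) = √0.9481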